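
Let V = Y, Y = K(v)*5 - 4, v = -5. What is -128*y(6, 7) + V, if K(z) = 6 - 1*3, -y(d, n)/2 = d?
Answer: 1547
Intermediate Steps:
y(d, n) = -2*d
K(z) = 3 (K(z) = 6 - 3 = 3)
Y = 11 (Y = 3*5 - 4 = 15 - 4 = 11)
V = 11
-128*y(6, 7) + V = -(-256)*6 + 11 = -128*(-12) + 11 = 1536 + 11 = 1547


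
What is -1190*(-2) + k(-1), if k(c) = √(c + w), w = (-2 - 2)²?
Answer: 2380 + √15 ≈ 2383.9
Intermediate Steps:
w = 16 (w = (-4)² = 16)
k(c) = √(16 + c) (k(c) = √(c + 16) = √(16 + c))
-1190*(-2) + k(-1) = -1190*(-2) + √(16 - 1) = 2380 + √15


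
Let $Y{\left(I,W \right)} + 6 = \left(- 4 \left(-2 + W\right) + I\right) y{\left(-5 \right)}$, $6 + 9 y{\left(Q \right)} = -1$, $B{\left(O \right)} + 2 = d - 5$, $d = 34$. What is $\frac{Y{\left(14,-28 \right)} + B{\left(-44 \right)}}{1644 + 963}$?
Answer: $- \frac{749}{23463} \approx -0.031923$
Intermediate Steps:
$B{\left(O \right)} = 27$ ($B{\left(O \right)} = -2 + \left(34 - 5\right) = -2 + 29 = 27$)
$y{\left(Q \right)} = - \frac{7}{9}$ ($y{\left(Q \right)} = - \frac{2}{3} + \frac{1}{9} \left(-1\right) = - \frac{2}{3} - \frac{1}{9} = - \frac{7}{9}$)
$Y{\left(I,W \right)} = - \frac{110}{9} - \frac{7 I}{9} + \frac{28 W}{9}$ ($Y{\left(I,W \right)} = -6 + \left(- 4 \left(-2 + W\right) + I\right) \left(- \frac{7}{9}\right) = -6 + \left(\left(8 - 4 W\right) + I\right) \left(- \frac{7}{9}\right) = -6 + \left(8 + I - 4 W\right) \left(- \frac{7}{9}\right) = -6 - \left(\frac{56}{9} - \frac{28 W}{9} + \frac{7 I}{9}\right) = - \frac{110}{9} - \frac{7 I}{9} + \frac{28 W}{9}$)
$\frac{Y{\left(14,-28 \right)} + B{\left(-44 \right)}}{1644 + 963} = \frac{\left(- \frac{110}{9} - \frac{98}{9} + \frac{28}{9} \left(-28\right)\right) + 27}{1644 + 963} = \frac{\left(- \frac{110}{9} - \frac{98}{9} - \frac{784}{9}\right) + 27}{2607} = \left(- \frac{992}{9} + 27\right) \frac{1}{2607} = \left(- \frac{749}{9}\right) \frac{1}{2607} = - \frac{749}{23463}$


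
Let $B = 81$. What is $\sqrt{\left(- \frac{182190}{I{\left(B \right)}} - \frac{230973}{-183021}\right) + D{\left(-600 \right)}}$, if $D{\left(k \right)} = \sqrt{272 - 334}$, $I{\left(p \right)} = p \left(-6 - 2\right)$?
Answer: $\frac{\sqrt{340564119333243 + 1205880711876 i \sqrt{62}}}{1098126} \approx 16.807 + 0.23425 i$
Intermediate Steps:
$I{\left(p \right)} = - 8 p$ ($I{\left(p \right)} = p \left(-8\right) = - 8 p$)
$D{\left(k \right)} = i \sqrt{62}$ ($D{\left(k \right)} = \sqrt{-62} = i \sqrt{62}$)
$\sqrt{\left(- \frac{182190}{I{\left(B \right)}} - \frac{230973}{-183021}\right) + D{\left(-600 \right)}} = \sqrt{\left(- \frac{182190}{\left(-8\right) 81} - \frac{230973}{-183021}\right) + i \sqrt{62}} = \sqrt{\left(- \frac{182190}{-648} - - \frac{76991}{61007}\right) + i \sqrt{62}} = \sqrt{\left(\left(-182190\right) \left(- \frac{1}{648}\right) + \frac{76991}{61007}\right) + i \sqrt{62}} = \sqrt{\left(\frac{30365}{108} + \frac{76991}{61007}\right) + i \sqrt{62}} = \sqrt{\frac{1860792583}{6588756} + i \sqrt{62}}$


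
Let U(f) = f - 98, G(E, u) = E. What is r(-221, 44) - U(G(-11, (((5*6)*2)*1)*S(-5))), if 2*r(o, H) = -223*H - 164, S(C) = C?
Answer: -4879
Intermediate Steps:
r(o, H) = -82 - 223*H/2 (r(o, H) = (-223*H - 164)/2 = (-164 - 223*H)/2 = -82 - 223*H/2)
U(f) = -98 + f
r(-221, 44) - U(G(-11, (((5*6)*2)*1)*S(-5))) = (-82 - 223/2*44) - (-98 - 11) = (-82 - 4906) - 1*(-109) = -4988 + 109 = -4879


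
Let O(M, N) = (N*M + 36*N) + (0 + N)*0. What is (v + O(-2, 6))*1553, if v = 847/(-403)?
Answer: 126359845/403 ≈ 3.1355e+5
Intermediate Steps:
O(M, N) = 36*N + M*N (O(M, N) = (M*N + 36*N) + N*0 = (36*N + M*N) + 0 = 36*N + M*N)
v = -847/403 (v = 847*(-1/403) = -847/403 ≈ -2.1017)
(v + O(-2, 6))*1553 = (-847/403 + 6*(36 - 2))*1553 = (-847/403 + 6*34)*1553 = (-847/403 + 204)*1553 = (81365/403)*1553 = 126359845/403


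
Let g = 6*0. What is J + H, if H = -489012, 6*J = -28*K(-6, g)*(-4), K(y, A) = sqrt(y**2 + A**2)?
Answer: -488900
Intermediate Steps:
g = 0
K(y, A) = sqrt(A**2 + y**2)
J = 112 (J = (-28*sqrt(0**2 + (-6)**2)*(-4))/6 = (-28*sqrt(0 + 36)*(-4))/6 = (-28*sqrt(36)*(-4))/6 = (-28*6*(-4))/6 = (-168*(-4))/6 = (1/6)*672 = 112)
J + H = 112 - 489012 = -488900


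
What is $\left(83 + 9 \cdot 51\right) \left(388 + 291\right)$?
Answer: $368018$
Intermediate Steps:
$\left(83 + 9 \cdot 51\right) \left(388 + 291\right) = \left(83 + 459\right) 679 = 542 \cdot 679 = 368018$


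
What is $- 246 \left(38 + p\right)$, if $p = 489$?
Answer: $-129642$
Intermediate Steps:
$- 246 \left(38 + p\right) = - 246 \left(38 + 489\right) = \left(-246\right) 527 = -129642$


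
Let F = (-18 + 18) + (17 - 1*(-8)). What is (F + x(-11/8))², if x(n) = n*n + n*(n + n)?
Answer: 3853369/4096 ≈ 940.76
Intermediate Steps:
x(n) = 3*n² (x(n) = n² + n*(2*n) = n² + 2*n² = 3*n²)
F = 25 (F = 0 + (17 + 8) = 0 + 25 = 25)
(F + x(-11/8))² = (25 + 3*(-11/8)²)² = (25 + 3*(121/64))² = (25 + 363/64)² = (1963/64)² = 3853369/4096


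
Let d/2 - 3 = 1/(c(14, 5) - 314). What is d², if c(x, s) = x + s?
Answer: 3125824/87025 ≈ 35.919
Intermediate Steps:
c(x, s) = s + x
d = 1768/295 (d = 6 + 2/((5 + 14) - 314) = 6 + 2/(19 - 314) = 6 + 2/(-295) = 6 + 2*(-1/295) = 6 - 2/295 = 1768/295 ≈ 5.9932)
d² = (1768/295)² = 3125824/87025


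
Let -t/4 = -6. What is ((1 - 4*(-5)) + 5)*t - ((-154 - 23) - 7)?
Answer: 808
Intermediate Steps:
t = 24 (t = -4*(-6) = 24)
((1 - 4*(-5)) + 5)*t - ((-154 - 23) - 7) = ((1 - 4*(-5)) + 5)*24 - ((-154 - 23) - 7) = ((1 + 20) + 5)*24 - (-177 - 7) = (21 + 5)*24 - 1*(-184) = 26*24 + 184 = 624 + 184 = 808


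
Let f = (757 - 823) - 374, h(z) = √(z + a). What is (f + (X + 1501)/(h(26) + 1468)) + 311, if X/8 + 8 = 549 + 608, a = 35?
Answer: -262292903/2154963 - 10693*√61/2154963 ≈ -121.75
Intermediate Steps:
h(z) = √(35 + z) (h(z) = √(z + 35) = √(35 + z))
X = 9192 (X = -64 + 8*(549 + 608) = -64 + 8*1157 = -64 + 9256 = 9192)
f = -440 (f = -66 - 374 = -440)
(f + (X + 1501)/(h(26) + 1468)) + 311 = (-440 + (9192 + 1501)/(√(35 + 26) + 1468)) + 311 = (-440 + 10693/(√61 + 1468)) + 311 = (-440 + 10693/(1468 + √61)) + 311 = -129 + 10693/(1468 + √61)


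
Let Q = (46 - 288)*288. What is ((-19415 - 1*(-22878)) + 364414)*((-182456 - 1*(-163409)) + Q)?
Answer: -32646508611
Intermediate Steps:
Q = -69696 (Q = -242*288 = -69696)
((-19415 - 1*(-22878)) + 364414)*((-182456 - 1*(-163409)) + Q) = ((-19415 - 1*(-22878)) + 364414)*((-182456 - 1*(-163409)) - 69696) = ((-19415 + 22878) + 364414)*((-182456 + 163409) - 69696) = (3463 + 364414)*(-19047 - 69696) = 367877*(-88743) = -32646508611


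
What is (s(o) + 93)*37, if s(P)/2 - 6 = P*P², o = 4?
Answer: 8621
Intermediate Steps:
s(P) = 12 + 2*P³ (s(P) = 12 + 2*(P*P²) = 12 + 2*P³)
(s(o) + 93)*37 = ((12 + 2*4³) + 93)*37 = ((12 + 2*64) + 93)*37 = ((12 + 128) + 93)*37 = (140 + 93)*37 = 233*37 = 8621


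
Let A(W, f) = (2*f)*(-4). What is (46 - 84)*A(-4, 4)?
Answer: 1216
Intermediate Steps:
A(W, f) = -8*f
(46 - 84)*A(-4, 4) = (46 - 84)*(-8*4) = -38*(-32) = 1216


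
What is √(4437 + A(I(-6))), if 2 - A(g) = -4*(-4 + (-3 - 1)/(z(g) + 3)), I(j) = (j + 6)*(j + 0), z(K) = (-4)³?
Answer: √16458959/61 ≈ 66.508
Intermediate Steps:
z(K) = -64
I(j) = j*(6 + j) (I(j) = (6 + j)*j = j*(6 + j))
A(g) = -838/61 (A(g) = 2 - (-4)*(-4 + (-3 - 1)/(-64 + 3)) = 2 - (-4)*(-4 - 4/(-61)) = 2 - (-4)*(-4 - 4*(-1/61)) = 2 - (-4)*(-4 + 4/61) = 2 - (-4)*(-240)/61 = 2 - 1*960/61 = 2 - 960/61 = -838/61)
√(4437 + A(I(-6))) = √(4437 - 838/61) = √(269819/61) = √16458959/61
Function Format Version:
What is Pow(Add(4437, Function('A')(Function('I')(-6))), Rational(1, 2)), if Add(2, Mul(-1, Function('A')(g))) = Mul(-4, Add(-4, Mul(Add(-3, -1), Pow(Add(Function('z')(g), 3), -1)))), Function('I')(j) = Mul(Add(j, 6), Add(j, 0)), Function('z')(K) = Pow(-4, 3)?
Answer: Mul(Rational(1, 61), Pow(16458959, Rational(1, 2))) ≈ 66.508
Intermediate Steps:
Function('z')(K) = -64
Function('I')(j) = Mul(j, Add(6, j)) (Function('I')(j) = Mul(Add(6, j), j) = Mul(j, Add(6, j)))
Function('A')(g) = Rational(-838, 61) (Function('A')(g) = Add(2, Mul(-1, Mul(-4, Add(-4, Mul(Add(-3, -1), Pow(Add(-64, 3), -1)))))) = Add(2, Mul(-1, Mul(-4, Add(-4, Mul(-4, Pow(-61, -1)))))) = Add(2, Mul(-1, Mul(-4, Add(-4, Mul(-4, Rational(-1, 61)))))) = Add(2, Mul(-1, Mul(-4, Add(-4, Rational(4, 61))))) = Add(2, Mul(-1, Mul(-4, Rational(-240, 61)))) = Add(2, Mul(-1, Rational(960, 61))) = Add(2, Rational(-960, 61)) = Rational(-838, 61))
Pow(Add(4437, Function('A')(Function('I')(-6))), Rational(1, 2)) = Pow(Add(4437, Rational(-838, 61)), Rational(1, 2)) = Pow(Rational(269819, 61), Rational(1, 2)) = Mul(Rational(1, 61), Pow(16458959, Rational(1, 2)))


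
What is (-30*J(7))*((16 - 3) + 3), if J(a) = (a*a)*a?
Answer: -164640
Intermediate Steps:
J(a) = a**3 (J(a) = a**2*a = a**3)
(-30*J(7))*((16 - 3) + 3) = (-30*7**3)*((16 - 3) + 3) = (-30*343)*(13 + 3) = -10290*16 = -164640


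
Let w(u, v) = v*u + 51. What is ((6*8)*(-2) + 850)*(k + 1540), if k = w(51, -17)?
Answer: 545896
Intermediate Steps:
w(u, v) = 51 + u*v (w(u, v) = u*v + 51 = 51 + u*v)
k = -816 (k = 51 + 51*(-17) = 51 - 867 = -816)
((6*8)*(-2) + 850)*(k + 1540) = ((6*8)*(-2) + 850)*(-816 + 1540) = (48*(-2) + 850)*724 = (-96 + 850)*724 = 754*724 = 545896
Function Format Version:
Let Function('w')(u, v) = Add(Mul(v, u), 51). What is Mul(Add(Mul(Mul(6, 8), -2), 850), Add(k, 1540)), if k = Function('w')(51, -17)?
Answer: 545896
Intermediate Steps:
Function('w')(u, v) = Add(51, Mul(u, v)) (Function('w')(u, v) = Add(Mul(u, v), 51) = Add(51, Mul(u, v)))
k = -816 (k = Add(51, Mul(51, -17)) = Add(51, -867) = -816)
Mul(Add(Mul(Mul(6, 8), -2), 850), Add(k, 1540)) = Mul(Add(Mul(Mul(6, 8), -2), 850), Add(-816, 1540)) = Mul(Add(Mul(48, -2), 850), 724) = Mul(Add(-96, 850), 724) = Mul(754, 724) = 545896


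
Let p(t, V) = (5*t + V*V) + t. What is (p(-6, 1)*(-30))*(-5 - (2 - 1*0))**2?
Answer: 51450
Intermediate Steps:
p(t, V) = V**2 + 6*t (p(t, V) = (5*t + V**2) + t = (V**2 + 5*t) + t = V**2 + 6*t)
(p(-6, 1)*(-30))*(-5 - (2 - 1*0))**2 = ((1**2 + 6*(-6))*(-30))*(-5 - (2 - 1*0))**2 = ((1 - 36)*(-30))*(-5 - (2 + 0))**2 = (-35*(-30))*(-5 - 1*2)**2 = 1050*(-5 - 2)**2 = 1050*(-7)**2 = 1050*49 = 51450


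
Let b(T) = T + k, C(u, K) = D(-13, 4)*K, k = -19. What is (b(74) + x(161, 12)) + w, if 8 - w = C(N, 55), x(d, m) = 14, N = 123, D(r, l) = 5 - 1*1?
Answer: -143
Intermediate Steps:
D(r, l) = 4 (D(r, l) = 5 - 1 = 4)
C(u, K) = 4*K
b(T) = -19 + T (b(T) = T - 19 = -19 + T)
w = -212 (w = 8 - 4*55 = 8 - 1*220 = 8 - 220 = -212)
(b(74) + x(161, 12)) + w = ((-19 + 74) + 14) - 212 = (55 + 14) - 212 = 69 - 212 = -143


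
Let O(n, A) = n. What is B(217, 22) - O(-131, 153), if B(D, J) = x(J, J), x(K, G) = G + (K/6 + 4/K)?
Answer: 5176/33 ≈ 156.85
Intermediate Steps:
x(K, G) = G + 4/K + K/6 (x(K, G) = G + (K*(1/6) + 4/K) = G + (K/6 + 4/K) = G + (4/K + K/6) = G + 4/K + K/6)
B(D, J) = 4/J + 7*J/6 (B(D, J) = J + 4/J + J/6 = 4/J + 7*J/6)
B(217, 22) - O(-131, 153) = (4/22 + (7/6)*22) - 1*(-131) = (4*(1/22) + 77/3) + 131 = (2/11 + 77/3) + 131 = 853/33 + 131 = 5176/33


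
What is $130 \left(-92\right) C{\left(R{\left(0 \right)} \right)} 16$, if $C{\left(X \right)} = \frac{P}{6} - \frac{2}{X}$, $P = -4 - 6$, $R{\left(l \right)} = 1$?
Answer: $\frac{2104960}{3} \approx 7.0165 \cdot 10^{5}$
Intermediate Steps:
$P = -10$ ($P = -4 - 6 = -10$)
$C{\left(X \right)} = - \frac{5}{3} - \frac{2}{X}$ ($C{\left(X \right)} = - \frac{10}{6} - \frac{2}{X} = \left(-10\right) \frac{1}{6} - \frac{2}{X} = - \frac{5}{3} - \frac{2}{X}$)
$130 \left(-92\right) C{\left(R{\left(0 \right)} \right)} 16 = 130 \left(-92\right) \left(- \frac{5}{3} - \frac{2}{1}\right) 16 = - 11960 \left(- \frac{5}{3} - 2\right) 16 = - 11960 \left(\left(- \frac{11}{3}\right) 16\right) = \left(-11960\right) \left(- \frac{176}{3}\right) = \frac{2104960}{3}$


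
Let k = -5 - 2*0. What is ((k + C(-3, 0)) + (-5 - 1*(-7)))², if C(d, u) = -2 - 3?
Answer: 64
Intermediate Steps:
C(d, u) = -5
k = -5 (k = -5 + 0 = -5)
((k + C(-3, 0)) + (-5 - 1*(-7)))² = ((-5 - 5) + (-5 - 1*(-7)))² = (-10 + (-5 + 7))² = (-10 + 2)² = (-8)² = 64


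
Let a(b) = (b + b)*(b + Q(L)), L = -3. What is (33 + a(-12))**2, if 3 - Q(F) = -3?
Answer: 31329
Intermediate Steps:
Q(F) = 6 (Q(F) = 3 - 1*(-3) = 3 + 3 = 6)
a(b) = 2*b*(6 + b) (a(b) = (b + b)*(b + 6) = (2*b)*(6 + b) = 2*b*(6 + b))
(33 + a(-12))**2 = (33 + 2*(-12)*(6 - 12))**2 = (33 + 2*(-12)*(-6))**2 = (33 + 144)**2 = 177**2 = 31329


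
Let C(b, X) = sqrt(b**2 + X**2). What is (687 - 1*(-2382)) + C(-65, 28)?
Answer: 3069 + sqrt(5009) ≈ 3139.8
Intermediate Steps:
C(b, X) = sqrt(X**2 + b**2)
(687 - 1*(-2382)) + C(-65, 28) = (687 - 1*(-2382)) + sqrt(28**2 + (-65)**2) = (687 + 2382) + sqrt(784 + 4225) = 3069 + sqrt(5009)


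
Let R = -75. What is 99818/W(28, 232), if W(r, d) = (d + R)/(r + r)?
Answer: 5589808/157 ≈ 35604.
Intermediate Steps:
W(r, d) = (-75 + d)/(2*r) (W(r, d) = (d - 75)/(r + r) = (-75 + d)/((2*r)) = (-75 + d)*(1/(2*r)) = (-75 + d)/(2*r))
99818/W(28, 232) = 99818/(((1/2)*(-75 + 232)/28)) = 99818/(((1/2)*(1/28)*157)) = 99818/(157/56) = 99818*(56/157) = 5589808/157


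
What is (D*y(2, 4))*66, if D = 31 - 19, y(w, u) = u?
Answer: 3168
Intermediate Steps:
D = 12
(D*y(2, 4))*66 = (12*4)*66 = 48*66 = 3168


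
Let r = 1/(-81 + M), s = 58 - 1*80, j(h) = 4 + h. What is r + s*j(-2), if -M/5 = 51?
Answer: -14785/336 ≈ -44.003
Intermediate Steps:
M = -255 (M = -5*51 = -255)
s = -22 (s = 58 - 80 = -22)
r = -1/336 (r = 1/(-81 - 255) = 1/(-336) = -1/336 ≈ -0.0029762)
r + s*j(-2) = -1/336 - 22*(4 - 2) = -1/336 - 22*2 = -1/336 - 44 = -14785/336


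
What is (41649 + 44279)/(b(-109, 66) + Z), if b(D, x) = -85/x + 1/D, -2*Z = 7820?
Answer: -618166032/28137871 ≈ -21.969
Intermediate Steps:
Z = -3910 (Z = -½*7820 = -3910)
b(D, x) = 1/D - 85/x (b(D, x) = -85/x + 1/D = 1/D - 85/x)
(41649 + 44279)/(b(-109, 66) + Z) = (41649 + 44279)/((1/(-109) - 85/66) - 3910) = 85928/((-1/109 - 85*1/66) - 3910) = 85928/((-1/109 - 85/66) - 3910) = 85928/(-9331/7194 - 3910) = 85928/(-28137871/7194) = 85928*(-7194/28137871) = -618166032/28137871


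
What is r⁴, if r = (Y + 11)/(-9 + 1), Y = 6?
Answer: 83521/4096 ≈ 20.391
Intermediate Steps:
r = -17/8 (r = (6 + 11)/(-9 + 1) = 17/(-8) = 17*(-⅛) = -17/8 ≈ -2.1250)
r⁴ = (-17/8)⁴ = 83521/4096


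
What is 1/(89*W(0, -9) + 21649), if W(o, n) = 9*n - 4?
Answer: 1/14084 ≈ 7.1003e-5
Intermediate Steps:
W(o, n) = -4 + 9*n
1/(89*W(0, -9) + 21649) = 1/(89*(-4 + 9*(-9)) + 21649) = 1/(89*(-4 - 81) + 21649) = 1/(89*(-85) + 21649) = 1/(-7565 + 21649) = 1/14084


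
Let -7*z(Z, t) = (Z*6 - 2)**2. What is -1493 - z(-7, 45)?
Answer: -8515/7 ≈ -1216.4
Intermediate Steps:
z(Z, t) = -(-2 + 6*Z)**2/7 (z(Z, t) = -(Z*6 - 2)**2/7 = -(6*Z - 2)**2/7 = -(-2 + 6*Z)**2/7)
-1493 - z(-7, 45) = -1493 - (-4)*(-1 + 3*(-7))**2/7 = -1493 - (-4)*(-1 - 21)**2/7 = -1493 - (-4)*(-22)**2/7 = -1493 - (-4)*484/7 = -1493 - 1*(-1936/7) = -1493 + 1936/7 = -8515/7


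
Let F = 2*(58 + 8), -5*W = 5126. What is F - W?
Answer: 5786/5 ≈ 1157.2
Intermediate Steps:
W = -5126/5 (W = -1/5*5126 = -5126/5 ≈ -1025.2)
F = 132 (F = 2*66 = 132)
F - W = 132 - 1*(-5126/5) = 132 + 5126/5 = 5786/5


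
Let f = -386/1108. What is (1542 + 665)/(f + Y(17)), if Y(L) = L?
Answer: 1222678/9225 ≈ 132.54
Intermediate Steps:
f = -193/554 (f = -386*1/1108 = -193/554 ≈ -0.34838)
(1542 + 665)/(f + Y(17)) = (1542 + 665)/(-193/554 + 17) = 2207/(9225/554) = 2207*(554/9225) = 1222678/9225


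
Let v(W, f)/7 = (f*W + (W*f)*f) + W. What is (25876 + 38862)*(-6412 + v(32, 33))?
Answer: 15869873320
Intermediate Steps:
v(W, f) = 7*W + 7*W*f + 7*W*f² (v(W, f) = 7*((f*W + (W*f)*f) + W) = 7*((W*f + W*f²) + W) = 7*(W + W*f + W*f²) = 7*W + 7*W*f + 7*W*f²)
(25876 + 38862)*(-6412 + v(32, 33)) = (25876 + 38862)*(-6412 + 7*32*(1 + 33 + 33²)) = 64738*(-6412 + 7*32*(1 + 33 + 1089)) = 64738*(-6412 + 7*32*1123) = 64738*(-6412 + 251552) = 64738*245140 = 15869873320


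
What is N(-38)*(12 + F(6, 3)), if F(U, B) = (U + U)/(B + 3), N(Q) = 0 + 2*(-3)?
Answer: -84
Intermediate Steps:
N(Q) = -6 (N(Q) = 0 - 6 = -6)
F(U, B) = 2*U/(3 + B) (F(U, B) = (2*U)/(3 + B) = 2*U/(3 + B))
N(-38)*(12 + F(6, 3)) = -6*(12 + 2*6/(3 + 3)) = -6*(12 + 2*6/6) = -6*(12 + 2*6*(1/6)) = -6*(12 + 2) = -6*14 = -84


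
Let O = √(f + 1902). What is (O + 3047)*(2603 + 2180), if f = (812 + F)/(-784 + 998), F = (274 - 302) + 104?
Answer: 14573801 + 43047*√269426/107 ≈ 1.4783e+7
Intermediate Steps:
F = 76 (F = -28 + 104 = 76)
f = 444/107 (f = (812 + 76)/(-784 + 998) = 888/214 = 888*(1/214) = 444/107 ≈ 4.1495)
O = 9*√269426/107 (O = √(444/107 + 1902) = √(203958/107) = 9*√269426/107 ≈ 43.659)
(O + 3047)*(2603 + 2180) = (9*√269426/107 + 3047)*(2603 + 2180) = (3047 + 9*√269426/107)*4783 = 14573801 + 43047*√269426/107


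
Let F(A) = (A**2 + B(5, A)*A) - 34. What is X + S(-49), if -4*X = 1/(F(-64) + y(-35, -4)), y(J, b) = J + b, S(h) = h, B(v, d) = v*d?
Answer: -4802589/98012 ≈ -49.000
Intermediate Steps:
B(v, d) = d*v
F(A) = -34 + 6*A**2 (F(A) = (A**2 + (A*5)*A) - 34 = (A**2 + (5*A)*A) - 34 = (A**2 + 5*A**2) - 34 = 6*A**2 - 34 = -34 + 6*A**2)
X = -1/98012 (X = -1/(4*((-34 + 6*(-64)**2) + (-35 - 4))) = -1/(4*((-34 + 6*4096) - 39)) = -1/(4*((-34 + 24576) - 39)) = -1/(4*(24542 - 39)) = -1/4/24503 = -1/4*1/24503 = -1/98012 ≈ -1.0203e-5)
X + S(-49) = -1/98012 - 49 = -4802589/98012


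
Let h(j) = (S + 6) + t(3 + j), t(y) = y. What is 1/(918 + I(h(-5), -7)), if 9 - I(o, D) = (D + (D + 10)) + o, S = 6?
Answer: 1/921 ≈ 0.0010858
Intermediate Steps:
h(j) = 15 + j (h(j) = (6 + 6) + (3 + j) = 12 + (3 + j) = 15 + j)
I(o, D) = -1 - o - 2*D (I(o, D) = 9 - ((D + (D + 10)) + o) = 9 - ((D + (10 + D)) + o) = 9 - ((10 + 2*D) + o) = 9 - (10 + o + 2*D) = 9 + (-10 - o - 2*D) = -1 - o - 2*D)
1/(918 + I(h(-5), -7)) = 1/(918 + (-1 - (15 - 5) - 2*(-7))) = 1/(918 + (-1 - 1*10 + 14)) = 1/(918 + (-1 - 10 + 14)) = 1/(918 + 3) = 1/921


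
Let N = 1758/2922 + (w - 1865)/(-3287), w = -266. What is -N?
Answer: -2000888/1600769 ≈ -1.2500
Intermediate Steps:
N = 2000888/1600769 (N = 1758/2922 + (-266 - 1865)/(-3287) = 1758*(1/2922) - 2131*(-1/3287) = 293/487 + 2131/3287 = 2000888/1600769 ≈ 1.2500)
-N = -1*2000888/1600769 = -2000888/1600769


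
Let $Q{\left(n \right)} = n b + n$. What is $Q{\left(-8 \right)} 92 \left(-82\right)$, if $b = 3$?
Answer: $241408$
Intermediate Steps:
$Q{\left(n \right)} = 4 n$ ($Q{\left(n \right)} = n 3 + n = 3 n + n = 4 n$)
$Q{\left(-8 \right)} 92 \left(-82\right) = 4 \left(-8\right) 92 \left(-82\right) = \left(-32\right) 92 \left(-82\right) = \left(-2944\right) \left(-82\right) = 241408$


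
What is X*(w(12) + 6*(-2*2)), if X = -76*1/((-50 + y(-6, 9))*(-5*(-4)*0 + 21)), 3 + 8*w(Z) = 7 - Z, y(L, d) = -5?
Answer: -380/231 ≈ -1.6450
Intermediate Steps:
w(Z) = ½ - Z/8 (w(Z) = -3/8 + (7 - Z)/8 = -3/8 + (7/8 - Z/8) = ½ - Z/8)
X = 76/1155 (X = -76*1/((-50 - 5)*(-5*(-4)*0 + 21)) = -76*(-1/(55*(20*0 + 21))) = -76*(-1/(55*(0 + 21))) = -76/(21*(-55)) = -76/(-1155) = -76*(-1/1155) = 76/1155 ≈ 0.065801)
X*(w(12) + 6*(-2*2)) = 76*((½ - ⅛*12) + 6*(-2*2))/1155 = 76*((½ - 3/2) + 6*(-4))/1155 = 76*(-1 - 24)/1155 = (76/1155)*(-25) = -380/231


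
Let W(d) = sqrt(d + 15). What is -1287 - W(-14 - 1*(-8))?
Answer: -1290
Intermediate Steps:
W(d) = sqrt(15 + d)
-1287 - W(-14 - 1*(-8)) = -1287 - sqrt(15 + (-14 - 1*(-8))) = -1287 - sqrt(15 + (-14 + 8)) = -1287 - sqrt(15 - 6) = -1287 - sqrt(9) = -1287 - 1*3 = -1287 - 3 = -1290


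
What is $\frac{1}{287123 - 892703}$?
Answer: $- \frac{1}{605580} \approx -1.6513 \cdot 10^{-6}$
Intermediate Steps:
$\frac{1}{287123 - 892703} = \frac{1}{-605580} = - \frac{1}{605580}$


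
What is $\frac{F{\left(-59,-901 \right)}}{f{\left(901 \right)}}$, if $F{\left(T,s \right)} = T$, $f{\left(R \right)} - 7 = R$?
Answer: $- \frac{59}{908} \approx -0.064978$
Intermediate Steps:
$f{\left(R \right)} = 7 + R$
$\frac{F{\left(-59,-901 \right)}}{f{\left(901 \right)}} = - \frac{59}{7 + 901} = - \frac{59}{908}$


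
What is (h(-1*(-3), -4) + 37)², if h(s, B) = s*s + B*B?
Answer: 3844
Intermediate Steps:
h(s, B) = B² + s² (h(s, B) = s² + B² = B² + s²)
(h(-1*(-3), -4) + 37)² = (((-4)² + (-1*(-3))²) + 37)² = ((16 + 3²) + 37)² = ((16 + 9) + 37)² = (25 + 37)² = 62² = 3844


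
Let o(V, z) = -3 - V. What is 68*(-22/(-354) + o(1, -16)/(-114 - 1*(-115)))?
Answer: -47396/177 ≈ -267.77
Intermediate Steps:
68*(-22/(-354) + o(1, -16)/(-114 - 1*(-115))) = 68*(-22/(-354) + (-3 - 1*1)/(-114 - 1*(-115))) = 68*(-22*(-1/354) + (-3 - 1)/(-114 + 115)) = 68*(11/177 - 4/1) = 68*(11/177 - 4*1) = 68*(11/177 - 4) = 68*(-697/177) = -47396/177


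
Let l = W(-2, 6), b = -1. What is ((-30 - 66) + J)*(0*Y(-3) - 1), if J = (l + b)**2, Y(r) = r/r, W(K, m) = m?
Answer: 71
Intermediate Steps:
Y(r) = 1
l = 6
J = 25 (J = (6 - 1)**2 = 5**2 = 25)
((-30 - 66) + J)*(0*Y(-3) - 1) = ((-30 - 66) + 25)*(0*1 - 1) = (-96 + 25)*(0 - 1) = -71*(-1) = 71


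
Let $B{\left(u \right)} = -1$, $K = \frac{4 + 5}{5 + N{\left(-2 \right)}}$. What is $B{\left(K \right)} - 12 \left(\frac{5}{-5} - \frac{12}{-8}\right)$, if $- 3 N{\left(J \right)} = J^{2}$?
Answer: $-7$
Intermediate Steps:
$N{\left(J \right)} = - \frac{J^{2}}{3}$
$K = \frac{27}{11}$ ($K = \frac{4 + 5}{5 - \frac{\left(-2\right)^{2}}{3}} = \frac{9}{5 - \frac{4}{3}} = \frac{9}{\frac{11}{3}} = 9 \cdot \frac{3}{11} = \frac{27}{11} \approx 2.4545$)
$B{\left(K \right)} - 12 \left(\frac{5}{-5} - \frac{12}{-8}\right) = -1 - 12 \left(\frac{5}{-5} - \frac{12}{-8}\right) = -1 - 12 \left(5 \left(- \frac{1}{5}\right) - - \frac{3}{2}\right) = -1 - 12 \left(-1 + \frac{3}{2}\right) = -1 - 6 = -7$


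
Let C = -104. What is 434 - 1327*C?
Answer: 138442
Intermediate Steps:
434 - 1327*C = 434 - 1327*(-104) = 434 + 138008 = 138442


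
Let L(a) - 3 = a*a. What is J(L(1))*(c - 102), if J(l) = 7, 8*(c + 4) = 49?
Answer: -5593/8 ≈ -699.13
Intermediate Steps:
c = 17/8 (c = -4 + (⅛)*49 = -4 + 49/8 = 17/8 ≈ 2.1250)
L(a) = 3 + a² (L(a) = 3 + a*a = 3 + a²)
J(L(1))*(c - 102) = 7*(17/8 - 102) = 7*(-799/8) = -5593/8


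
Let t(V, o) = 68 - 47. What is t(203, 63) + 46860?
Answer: 46881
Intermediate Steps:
t(V, o) = 21
t(203, 63) + 46860 = 21 + 46860 = 46881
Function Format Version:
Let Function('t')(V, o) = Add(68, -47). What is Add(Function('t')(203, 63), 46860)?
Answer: 46881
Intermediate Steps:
Function('t')(V, o) = 21
Add(Function('t')(203, 63), 46860) = Add(21, 46860) = 46881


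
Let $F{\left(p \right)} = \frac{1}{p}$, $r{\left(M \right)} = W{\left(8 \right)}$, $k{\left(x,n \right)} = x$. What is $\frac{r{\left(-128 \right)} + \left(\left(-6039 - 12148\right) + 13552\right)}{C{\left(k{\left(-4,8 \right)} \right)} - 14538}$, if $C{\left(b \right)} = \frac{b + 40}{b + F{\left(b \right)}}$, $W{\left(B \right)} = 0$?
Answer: $\frac{5253}{16486} \approx 0.31863$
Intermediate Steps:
$r{\left(M \right)} = 0$
$C{\left(b \right)} = \frac{40 + b}{b + \frac{1}{b}}$ ($C{\left(b \right)} = \frac{b + 40}{b + \frac{1}{b}} = \frac{40 + b}{b + \frac{1}{b}}$)
$\frac{r{\left(-128 \right)} + \left(\left(-6039 - 12148\right) + 13552\right)}{C{\left(k{\left(-4,8 \right)} \right)} - 14538} = \frac{0 + \left(\left(-6039 - 12148\right) + 13552\right)}{- \frac{4 \left(40 - 4\right)}{1 + \left(-4\right)^{2}} - 14538} = \frac{0 + \left(-18187 + 13552\right)}{\left(-4\right) \frac{1}{1 + 16} \cdot 36 - 14538} = \frac{0 - 4635}{\left(-4\right) \frac{1}{17} \cdot 36 - 14538} = - \frac{4635}{\left(-4\right) \frac{1}{17} \cdot 36 - 14538} = - \frac{4635}{- \frac{144}{17} - 14538} = - \frac{4635}{- \frac{247290}{17}} = \left(-4635\right) \left(- \frac{17}{247290}\right) = \frac{5253}{16486}$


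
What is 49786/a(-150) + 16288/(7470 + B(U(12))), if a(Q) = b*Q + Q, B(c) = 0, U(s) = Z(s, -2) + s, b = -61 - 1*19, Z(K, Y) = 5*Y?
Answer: 9415237/1475325 ≈ 6.3818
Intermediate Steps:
b = -80 (b = -61 - 19 = -80)
U(s) = -10 + s (U(s) = 5*(-2) + s = -10 + s)
a(Q) = -79*Q (a(Q) = -80*Q + Q = -79*Q)
49786/a(-150) + 16288/(7470 + B(U(12))) = 49786/((-79*(-150))) + 16288/(7470 + 0) = 49786/11850 + 16288/7470 = 49786*(1/11850) + 16288*(1/7470) = 24893/5925 + 8144/3735 = 9415237/1475325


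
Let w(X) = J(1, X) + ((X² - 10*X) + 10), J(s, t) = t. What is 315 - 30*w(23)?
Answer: -9645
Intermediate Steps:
w(X) = 10 + X² - 9*X (w(X) = X + ((X² - 10*X) + 10) = X + (10 + X² - 10*X) = 10 + X² - 9*X)
315 - 30*w(23) = 315 - 30*(10 + 23² - 9*23) = 315 - 30*(10 + 529 - 207) = 315 - 30*332 = 315 - 9960 = -9645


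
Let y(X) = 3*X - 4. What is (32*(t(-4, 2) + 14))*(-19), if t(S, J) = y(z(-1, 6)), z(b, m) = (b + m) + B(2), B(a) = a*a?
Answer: -22496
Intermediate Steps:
B(a) = a²
z(b, m) = 4 + b + m (z(b, m) = (b + m) + 2² = (b + m) + 4 = 4 + b + m)
y(X) = -4 + 3*X
t(S, J) = 23 (t(S, J) = -4 + 3*(4 - 1 + 6) = -4 + 3*9 = -4 + 27 = 23)
(32*(t(-4, 2) + 14))*(-19) = (32*(23 + 14))*(-19) = (32*37)*(-19) = 1184*(-19) = -22496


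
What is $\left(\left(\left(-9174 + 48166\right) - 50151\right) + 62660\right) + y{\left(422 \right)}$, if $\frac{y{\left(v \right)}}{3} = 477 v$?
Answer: $655383$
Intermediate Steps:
$y{\left(v \right)} = 1431 v$ ($y{\left(v \right)} = 3 \cdot 477 v = 1431 v$)
$\left(\left(\left(-9174 + 48166\right) - 50151\right) + 62660\right) + y{\left(422 \right)} = \left(\left(\left(-9174 + 48166\right) - 50151\right) + 62660\right) + 1431 \cdot 422 = \left(\left(38992 - 50151\right) + 62660\right) + 603882 = \left(-11159 + 62660\right) + 603882 = 51501 + 603882 = 655383$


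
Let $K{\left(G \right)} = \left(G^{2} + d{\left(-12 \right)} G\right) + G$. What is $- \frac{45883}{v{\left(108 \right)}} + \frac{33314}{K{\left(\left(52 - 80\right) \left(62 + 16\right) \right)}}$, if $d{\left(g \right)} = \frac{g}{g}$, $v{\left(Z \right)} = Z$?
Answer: $- \frac{9110470333}{21444696} \approx -424.84$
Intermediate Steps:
$d{\left(g \right)} = 1$
$K{\left(G \right)} = G^{2} + 2 G$ ($K{\left(G \right)} = \left(G^{2} + 1 G\right) + G = \left(G^{2} + G\right) + G = \left(G + G^{2}\right) + G = G^{2} + 2 G$)
$- \frac{45883}{v{\left(108 \right)}} + \frac{33314}{K{\left(\left(52 - 80\right) \left(62 + 16\right) \right)}} = - \frac{45883}{108} + \frac{33314}{\left(52 - 80\right) \left(62 + 16\right) \left(2 + \left(52 - 80\right) \left(62 + 16\right)\right)} = \left(-45883\right) \frac{1}{108} + \frac{33314}{\left(-28\right) 78 \left(2 - 2184\right)} = - \frac{45883}{108} + \frac{33314}{\left(-2184\right) \left(2 - 2184\right)} = - \frac{45883}{108} + \frac{33314}{\left(-2184\right) \left(-2182\right)} = - \frac{45883}{108} + \frac{33314}{4765488} = - \frac{45883}{108} + 33314 \cdot \frac{1}{4765488} = - \frac{45883}{108} + \frac{16657}{2382744} = - \frac{9110470333}{21444696}$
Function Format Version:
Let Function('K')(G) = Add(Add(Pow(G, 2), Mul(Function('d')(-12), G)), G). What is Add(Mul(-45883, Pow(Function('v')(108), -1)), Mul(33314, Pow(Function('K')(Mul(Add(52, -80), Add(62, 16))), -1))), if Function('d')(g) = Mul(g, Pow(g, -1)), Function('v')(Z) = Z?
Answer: Rational(-9110470333, 21444696) ≈ -424.84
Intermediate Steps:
Function('d')(g) = 1
Function('K')(G) = Add(Pow(G, 2), Mul(2, G)) (Function('K')(G) = Add(Add(Pow(G, 2), Mul(1, G)), G) = Add(Add(Pow(G, 2), G), G) = Add(Add(G, Pow(G, 2)), G) = Add(Pow(G, 2), Mul(2, G)))
Add(Mul(-45883, Pow(Function('v')(108), -1)), Mul(33314, Pow(Function('K')(Mul(Add(52, -80), Add(62, 16))), -1))) = Add(Mul(-45883, Pow(108, -1)), Mul(33314, Pow(Mul(Mul(Add(52, -80), Add(62, 16)), Add(2, Mul(Add(52, -80), Add(62, 16)))), -1))) = Add(Mul(-45883, Rational(1, 108)), Mul(33314, Pow(Mul(Mul(-28, 78), Add(2, Mul(-28, 78))), -1))) = Add(Rational(-45883, 108), Mul(33314, Pow(Mul(-2184, Add(2, -2184)), -1))) = Add(Rational(-45883, 108), Mul(33314, Pow(Mul(-2184, -2182), -1))) = Add(Rational(-45883, 108), Mul(33314, Pow(4765488, -1))) = Add(Rational(-45883, 108), Mul(33314, Rational(1, 4765488))) = Add(Rational(-45883, 108), Rational(16657, 2382744)) = Rational(-9110470333, 21444696)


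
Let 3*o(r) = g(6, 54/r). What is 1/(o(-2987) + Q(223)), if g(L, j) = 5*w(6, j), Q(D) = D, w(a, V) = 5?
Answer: 3/694 ≈ 0.0043228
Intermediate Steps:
g(L, j) = 25 (g(L, j) = 5*5 = 25)
o(r) = 25/3 (o(r) = (⅓)*25 = 25/3)
1/(o(-2987) + Q(223)) = 1/(25/3 + 223) = 1/(694/3) = 3/694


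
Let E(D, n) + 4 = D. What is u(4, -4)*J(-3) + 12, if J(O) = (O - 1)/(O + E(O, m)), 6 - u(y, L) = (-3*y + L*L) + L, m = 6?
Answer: 72/5 ≈ 14.400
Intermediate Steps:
E(D, n) = -4 + D
u(y, L) = 6 - L - L**2 + 3*y (u(y, L) = 6 - ((-3*y + L*L) + L) = 6 - ((-3*y + L**2) + L) = 6 - ((L**2 - 3*y) + L) = 6 - (L + L**2 - 3*y) = 6 + (-L - L**2 + 3*y) = 6 - L - L**2 + 3*y)
J(O) = (-1 + O)/(-4 + 2*O) (J(O) = (O - 1)/(O + (-4 + O)) = (-1 + O)/(-4 + 2*O))
u(4, -4)*J(-3) + 12 = (6 - 1*(-4) - 1*(-4)**2 + 3*4)*((-1 - 3)/(2*(-2 - 3))) + 12 = (6 + 4 - 1*16 + 12)*((1/2)*(-4)/(-5)) + 12 = (6 + 4 - 16 + 12)*((1/2)*(-1/5)*(-4)) + 12 = 6*(2/5) + 12 = 12/5 + 12 = 72/5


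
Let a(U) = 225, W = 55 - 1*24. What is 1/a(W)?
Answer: 1/225 ≈ 0.0044444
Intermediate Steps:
W = 31 (W = 55 - 24 = 31)
1/a(W) = 1/225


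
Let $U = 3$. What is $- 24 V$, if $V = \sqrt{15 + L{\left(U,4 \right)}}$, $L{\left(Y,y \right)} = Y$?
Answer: $- 72 \sqrt{2} \approx -101.82$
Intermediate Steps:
$V = 3 \sqrt{2}$ ($V = \sqrt{15 + 3} = \sqrt{18} = 3 \sqrt{2} \approx 4.2426$)
$- 24 V = - 24 \cdot 3 \sqrt{2} = - 72 \sqrt{2}$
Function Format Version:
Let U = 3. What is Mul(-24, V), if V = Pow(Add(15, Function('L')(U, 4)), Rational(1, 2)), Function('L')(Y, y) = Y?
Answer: Mul(-72, Pow(2, Rational(1, 2))) ≈ -101.82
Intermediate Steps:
V = Mul(3, Pow(2, Rational(1, 2))) (V = Pow(Add(15, 3), Rational(1, 2)) = Pow(18, Rational(1, 2)) = Mul(3, Pow(2, Rational(1, 2))) ≈ 4.2426)
Mul(-24, V) = Mul(-24, Mul(3, Pow(2, Rational(1, 2)))) = Mul(-72, Pow(2, Rational(1, 2)))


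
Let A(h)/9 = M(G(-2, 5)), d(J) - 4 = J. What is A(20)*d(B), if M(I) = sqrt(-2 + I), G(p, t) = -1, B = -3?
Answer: 9*I*sqrt(3) ≈ 15.588*I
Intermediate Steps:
d(J) = 4 + J
A(h) = 9*I*sqrt(3) (A(h) = 9*sqrt(-2 - 1) = 9*sqrt(-3) = 9*(I*sqrt(3)) = 9*I*sqrt(3))
A(20)*d(B) = (9*I*sqrt(3))*(4 - 3) = (9*I*sqrt(3))*1 = 9*I*sqrt(3)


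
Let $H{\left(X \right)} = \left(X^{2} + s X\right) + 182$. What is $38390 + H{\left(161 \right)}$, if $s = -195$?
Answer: $33098$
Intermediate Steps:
$H{\left(X \right)} = 182 + X^{2} - 195 X$ ($H{\left(X \right)} = \left(X^{2} - 195 X\right) + 182 = 182 + X^{2} - 195 X$)
$38390 + H{\left(161 \right)} = 38390 + \left(182 + 161^{2} - 31395\right) = 38390 + \left(182 + 25921 - 31395\right) = 38390 - 5292 = 33098$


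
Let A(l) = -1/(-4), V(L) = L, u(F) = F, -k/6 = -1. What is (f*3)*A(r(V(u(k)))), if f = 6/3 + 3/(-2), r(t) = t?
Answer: 3/8 ≈ 0.37500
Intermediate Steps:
k = 6 (k = -6*(-1) = 6)
A(l) = 1/4 (A(l) = -1*(-1/4) = 1/4)
f = 1/2 (f = 6*(1/3) + 3*(-1/2) = 2 - 3/2 = 1/2 ≈ 0.50000)
(f*3)*A(r(V(u(k)))) = ((1/2)*3)*(1/4) = (3/2)*(1/4) = 3/8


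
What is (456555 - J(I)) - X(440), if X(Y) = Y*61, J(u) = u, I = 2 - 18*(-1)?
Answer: 429695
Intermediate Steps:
I = 20 (I = 2 + 18 = 20)
X(Y) = 61*Y
(456555 - J(I)) - X(440) = (456555 - 1*20) - 61*440 = (456555 - 20) - 1*26840 = 456535 - 26840 = 429695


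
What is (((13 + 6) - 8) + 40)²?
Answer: 2601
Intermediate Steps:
(((13 + 6) - 8) + 40)² = ((19 - 8) + 40)² = (11 + 40)² = 51² = 2601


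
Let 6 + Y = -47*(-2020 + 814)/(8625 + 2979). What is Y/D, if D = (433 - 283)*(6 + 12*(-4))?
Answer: 719/4061400 ≈ 0.00017703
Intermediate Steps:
D = -6300 (D = 150*(6 - 48) = 150*(-42) = -6300)
Y = -2157/1934 (Y = -6 - 47*(-2020 + 814)/(8625 + 2979) = -6 - (-56682)/11604 = -6 - 47*(-201/1934) = -6 + 9447/1934 = -2157/1934 ≈ -1.1153)
Y/D = -2157/1934/(-6300) = -2157/1934*(-1/6300) = 719/4061400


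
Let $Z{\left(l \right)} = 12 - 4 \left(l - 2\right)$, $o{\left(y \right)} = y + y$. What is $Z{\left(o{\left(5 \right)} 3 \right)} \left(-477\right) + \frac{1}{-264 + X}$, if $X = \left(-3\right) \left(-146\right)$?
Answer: $\frac{8299801}{174} \approx 47700.0$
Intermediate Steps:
$o{\left(y \right)} = 2 y$
$X = 438$
$Z{\left(l \right)} = 20 - 4 l$ ($Z{\left(l \right)} = 12 - 4 \left(-2 + l\right) = 12 - \left(-8 + 4 l\right) = 20 - 4 l$)
$Z{\left(o{\left(5 \right)} 3 \right)} \left(-477\right) + \frac{1}{-264 + X} = \left(20 - 4 \cdot 2 \cdot 5 \cdot 3\right) \left(-477\right) + \frac{1}{-264 + 438} = \left(20 - 4 \cdot 10 \cdot 3\right) \left(-477\right) + \frac{1}{174} = \left(20 - 120\right) \left(-477\right) + \frac{1}{174} = \left(-100\right) \left(-477\right) + \frac{1}{174} = 47700 + \frac{1}{174} = \frac{8299801}{174}$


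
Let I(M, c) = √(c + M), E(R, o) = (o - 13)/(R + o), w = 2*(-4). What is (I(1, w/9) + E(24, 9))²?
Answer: 49/1089 ≈ 0.044995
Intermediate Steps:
w = -8
E(R, o) = (-13 + o)/(R + o)
I(M, c) = √(M + c)
(I(1, w/9) + E(24, 9))² = (√(1 - 8/9) + (-13 + 9)/(24 + 9))² = (√(1 - 8*⅑) - 4/33)² = (√(1 - 8/9) + (1/33)*(-4))² = (√(⅑) - 4/33)² = (⅓ - 4/33)² = (7/33)² = 49/1089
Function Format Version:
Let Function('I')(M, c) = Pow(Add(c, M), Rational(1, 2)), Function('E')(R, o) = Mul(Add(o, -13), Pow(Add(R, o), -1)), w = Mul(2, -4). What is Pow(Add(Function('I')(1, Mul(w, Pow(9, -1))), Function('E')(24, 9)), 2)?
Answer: Rational(49, 1089) ≈ 0.044995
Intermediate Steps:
w = -8
Function('E')(R, o) = Mul(Pow(Add(R, o), -1), Add(-13, o)) (Function('E')(R, o) = Mul(Add(-13, o), Pow(Add(R, o), -1)) = Mul(Pow(Add(R, o), -1), Add(-13, o)))
Function('I')(M, c) = Pow(Add(M, c), Rational(1, 2))
Pow(Add(Function('I')(1, Mul(w, Pow(9, -1))), Function('E')(24, 9)), 2) = Pow(Add(Pow(Add(1, Mul(-8, Pow(9, -1))), Rational(1, 2)), Mul(Pow(Add(24, 9), -1), Add(-13, 9))), 2) = Pow(Add(Pow(Add(1, Mul(-8, Rational(1, 9))), Rational(1, 2)), Mul(Pow(33, -1), -4)), 2) = Pow(Add(Pow(Add(1, Rational(-8, 9)), Rational(1, 2)), Mul(Rational(1, 33), -4)), 2) = Pow(Add(Pow(Rational(1, 9), Rational(1, 2)), Rational(-4, 33)), 2) = Pow(Add(Rational(1, 3), Rational(-4, 33)), 2) = Pow(Rational(7, 33), 2) = Rational(49, 1089)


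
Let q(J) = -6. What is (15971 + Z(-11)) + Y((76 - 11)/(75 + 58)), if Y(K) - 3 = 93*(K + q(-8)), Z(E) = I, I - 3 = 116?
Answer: 2072200/133 ≈ 15580.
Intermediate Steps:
I = 119 (I = 3 + 116 = 119)
Z(E) = 119
Y(K) = -555 + 93*K (Y(K) = 3 + 93*(K - 6) = 3 + 93*(-6 + K) = 3 + (-558 + 93*K) = -555 + 93*K)
(15971 + Z(-11)) + Y((76 - 11)/(75 + 58)) = (15971 + 119) + (-555 + 93*((76 - 11)/(75 + 58))) = 16090 + (-555 + 93*(65/133)) = 16090 + (-555 + 6045/133) = 16090 - 67770/133 = 2072200/133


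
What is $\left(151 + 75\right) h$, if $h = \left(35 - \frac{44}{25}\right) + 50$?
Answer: $\frac{470306}{25} \approx 18812.0$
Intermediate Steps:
$h = \frac{2081}{25}$ ($h = \left(35 - \frac{44}{25}\right) + 50 = \frac{831}{25} + 50 = \frac{2081}{25} \approx 83.24$)
$\left(151 + 75\right) h = \left(151 + 75\right) \frac{2081}{25} = 226 \cdot \frac{2081}{25} = \frac{470306}{25}$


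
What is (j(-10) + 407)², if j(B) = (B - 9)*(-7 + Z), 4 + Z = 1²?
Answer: 356409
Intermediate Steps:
Z = -3 (Z = -4 + 1² = -4 + 1 = -3)
j(B) = 90 - 10*B (j(B) = (B - 9)*(-7 - 3) = (-9 + B)*(-10) = 90 - 10*B)
(j(-10) + 407)² = ((90 - 10*(-10)) + 407)² = ((90 + 100) + 407)² = (190 + 407)² = 597² = 356409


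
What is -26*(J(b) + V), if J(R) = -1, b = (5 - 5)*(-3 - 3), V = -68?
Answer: 1794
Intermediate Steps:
b = 0 (b = 0*(-6) = 0)
-26*(J(b) + V) = -26*(-1 - 68) = -26*(-69) = 1794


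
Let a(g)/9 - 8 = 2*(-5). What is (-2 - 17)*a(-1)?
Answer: 342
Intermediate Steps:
a(g) = -18 (a(g) = 72 + 9*(2*(-5)) = 72 + 9*(-10) = 72 - 90 = -18)
(-2 - 17)*a(-1) = (-2 - 17)*(-18) = -19*(-18) = 342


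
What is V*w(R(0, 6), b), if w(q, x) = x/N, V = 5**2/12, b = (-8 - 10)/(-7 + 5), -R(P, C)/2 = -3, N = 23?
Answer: 75/92 ≈ 0.81522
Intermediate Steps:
R(P, C) = 6 (R(P, C) = -2*(-3) = 6)
b = 9 (b = -18/(-2) = -18*(-1/2) = 9)
V = 25/12 (V = 25*(1/12) = 25/12 ≈ 2.0833)
w(q, x) = x/23
V*w(R(0, 6), b) = 25*((1/23)*9)/12 = (25/12)*(9/23) = 75/92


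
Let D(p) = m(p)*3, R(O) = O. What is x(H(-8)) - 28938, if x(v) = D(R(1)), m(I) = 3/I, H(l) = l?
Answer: -28929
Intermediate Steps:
D(p) = 9/p (D(p) = (3/p)*3 = 9/p)
x(v) = 9 (x(v) = 9/1 = 9*1 = 9)
x(H(-8)) - 28938 = 9 - 28938 = -28929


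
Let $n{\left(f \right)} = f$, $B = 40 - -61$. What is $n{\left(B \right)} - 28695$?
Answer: $-28594$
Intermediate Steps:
$B = 101$ ($B = 40 + 61 = 101$)
$n{\left(B \right)} - 28695 = 101 - 28695 = -28594$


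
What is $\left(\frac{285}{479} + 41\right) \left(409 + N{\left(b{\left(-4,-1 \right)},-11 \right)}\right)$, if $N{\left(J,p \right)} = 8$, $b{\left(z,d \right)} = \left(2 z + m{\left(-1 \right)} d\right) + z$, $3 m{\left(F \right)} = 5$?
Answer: $\frac{8308308}{479} \approx 17345.0$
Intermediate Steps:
$m{\left(F \right)} = \frac{5}{3}$ ($m{\left(F \right)} = \frac{1}{3} \cdot 5 = \frac{5}{3}$)
$b{\left(z,d \right)} = 3 z + \frac{5 d}{3}$ ($b{\left(z,d \right)} = \left(2 z + \frac{5 d}{3}\right) + z = 3 z + \frac{5 d}{3}$)
$\left(\frac{285}{479} + 41\right) \left(409 + N{\left(b{\left(-4,-1 \right)},-11 \right)}\right) = \left(\frac{285}{479} + 41\right) \left(409 + 8\right) = \left(285 \cdot \frac{1}{479} + 41\right) 417 = \left(\frac{285}{479} + 41\right) 417 = \frac{19924}{479} \cdot 417 = \frac{8308308}{479}$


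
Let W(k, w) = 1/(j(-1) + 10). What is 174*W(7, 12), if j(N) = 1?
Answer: 174/11 ≈ 15.818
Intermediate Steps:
W(k, w) = 1/11 (W(k, w) = 1/(1 + 10) = 1/11)
174*W(7, 12) = 174*(1/11) = 174/11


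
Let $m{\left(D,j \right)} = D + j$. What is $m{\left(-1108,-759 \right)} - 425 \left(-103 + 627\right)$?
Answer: $-224567$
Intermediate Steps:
$m{\left(-1108,-759 \right)} - 425 \left(-103 + 627\right) = \left(-1108 - 759\right) - 425 \left(-103 + 627\right) = -1867 - 222700 = -224567$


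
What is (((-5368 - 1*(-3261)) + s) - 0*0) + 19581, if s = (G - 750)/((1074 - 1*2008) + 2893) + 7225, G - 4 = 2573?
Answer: 16129056/653 ≈ 24700.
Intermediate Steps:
G = 2577 (G = 4 + 2573 = 2577)
s = 4718534/653 (s = (2577 - 750)/((1074 - 1*2008) + 2893) + 7225 = 1827/((1074 - 2008) + 2893) + 7225 = 1827/(-934 + 2893) + 7225 = 1827/1959 + 7225 = 1827*(1/1959) + 7225 = 609/653 + 7225 = 4718534/653 ≈ 7225.9)
(((-5368 - 1*(-3261)) + s) - 0*0) + 19581 = (((-5368 - 1*(-3261)) + 4718534/653) - 0*0) + 19581 = (((-5368 + 3261) + 4718534/653) - 9*0) + 19581 = ((-2107 + 4718534/653) + 0) + 19581 = (3342663/653 + 0) + 19581 = 3342663/653 + 19581 = 16129056/653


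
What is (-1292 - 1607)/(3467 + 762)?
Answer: -2899/4229 ≈ -0.68550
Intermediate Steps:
(-1292 - 1607)/(3467 + 762) = -2899/4229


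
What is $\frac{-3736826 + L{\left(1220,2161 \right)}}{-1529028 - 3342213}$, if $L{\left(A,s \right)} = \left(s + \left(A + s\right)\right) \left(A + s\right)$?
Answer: $- \frac{15000676}{4871241} \approx -3.0794$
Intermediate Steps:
$L{\left(A,s \right)} = \left(A + s\right) \left(A + 2 s\right)$ ($L{\left(A,s \right)} = \left(A + 2 s\right) \left(A + s\right) = \left(A + s\right) \left(A + 2 s\right)$)
$\frac{-3736826 + L{\left(1220,2161 \right)}}{-1529028 - 3342213} = \frac{-3736826 + \left(1220^{2} + 2 \cdot 2161^{2} + 3 \cdot 1220 \cdot 2161\right)}{-1529028 - 3342213} = \frac{-3736826 + \left(1488400 + 2 \cdot 4669921 + 7909260\right)}{-4871241} = \left(-3736826 + \left(1488400 + 9339842 + 7909260\right)\right) \left(- \frac{1}{4871241}\right) = \left(-3736826 + 18737502\right) \left(- \frac{1}{4871241}\right) = 15000676 \left(- \frac{1}{4871241}\right) = - \frac{15000676}{4871241}$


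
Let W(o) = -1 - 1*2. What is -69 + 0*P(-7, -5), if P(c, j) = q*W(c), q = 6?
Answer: -69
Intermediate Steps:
W(o) = -3 (W(o) = -1 - 2 = -3)
P(c, j) = -18 (P(c, j) = 6*(-3) = -18)
-69 + 0*P(-7, -5) = -69 + 0*(-18) = -69 + 0 = -69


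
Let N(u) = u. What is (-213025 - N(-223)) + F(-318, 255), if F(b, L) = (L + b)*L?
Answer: -228867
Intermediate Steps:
F(b, L) = L*(L + b)
(-213025 - N(-223)) + F(-318, 255) = (-213025 - 1*(-223)) + 255*(255 - 318) = (-213025 + 223) + 255*(-63) = -212802 - 16065 = -228867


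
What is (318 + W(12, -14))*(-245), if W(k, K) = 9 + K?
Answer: -76685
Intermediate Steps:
(318 + W(12, -14))*(-245) = (318 + (9 - 14))*(-245) = (318 - 5)*(-245) = 313*(-245) = -76685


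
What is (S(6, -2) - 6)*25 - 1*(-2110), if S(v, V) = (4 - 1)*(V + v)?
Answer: 2260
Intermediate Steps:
S(v, V) = 3*V + 3*v (S(v, V) = 3*(V + v) = 3*V + 3*v)
(S(6, -2) - 6)*25 - 1*(-2110) = ((3*(-2) + 3*6) - 6)*25 - 1*(-2110) = ((-6 + 18) - 6)*25 + 2110 = (12 - 6)*25 + 2110 = 6*25 + 2110 = 150 + 2110 = 2260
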